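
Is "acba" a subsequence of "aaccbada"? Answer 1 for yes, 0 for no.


Check if "acba" is a subsequence of "aaccbada"
Greedy scan:
  Position 0 ('a'): matches sub[0] = 'a'
  Position 1 ('a'): no match needed
  Position 2 ('c'): matches sub[1] = 'c'
  Position 3 ('c'): no match needed
  Position 4 ('b'): matches sub[2] = 'b'
  Position 5 ('a'): matches sub[3] = 'a'
  Position 6 ('d'): no match needed
  Position 7 ('a'): no match needed
All 4 characters matched => is a subsequence

1


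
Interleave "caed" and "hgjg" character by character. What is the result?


Interleaving "caed" and "hgjg":
  Position 0: 'c' from first, 'h' from second => "ch"
  Position 1: 'a' from first, 'g' from second => "ag"
  Position 2: 'e' from first, 'j' from second => "ej"
  Position 3: 'd' from first, 'g' from second => "dg"
Result: chagejdg

chagejdg


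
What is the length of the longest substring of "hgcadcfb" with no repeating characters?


Input: "hgcadcfb"
Sliding window (track last position of each char):
  Position 0 ('h'): window [0,0] length 1 -- new best
  Position 1 ('g'): window [0,1] length 2 -- new best
  Position 2 ('c'): window [0,2] length 3 -- new best
  Position 3 ('a'): window [0,3] length 4 -- new best
  Position 4 ('d'): window [0,4] length 5 -- new best
  Position 5 ('c'): repeat (last at 2), move window start to 3
  Position 5 ('c'): window [3,5] length 3
  Position 6 ('f'): window [3,6] length 4
  Position 7 ('b'): window [3,7] length 5
Longest substring with no repeats: "hgcad" with length 5

5


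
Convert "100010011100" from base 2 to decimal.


Input: "100010011100" in base 2
Positional expansion:
  Digit '1' (value 1) x 2^11 = 2048
  Digit '0' (value 0) x 2^10 = 0
  Digit '0' (value 0) x 2^9 = 0
  Digit '0' (value 0) x 2^8 = 0
  Digit '1' (value 1) x 2^7 = 128
  Digit '0' (value 0) x 2^6 = 0
  Digit '0' (value 0) x 2^5 = 0
  Digit '1' (value 1) x 2^4 = 16
  Digit '1' (value 1) x 2^3 = 8
  Digit '1' (value 1) x 2^2 = 4
  Digit '0' (value 0) x 2^1 = 0
  Digit '0' (value 0) x 2^0 = 0
Sum = 2204

2204


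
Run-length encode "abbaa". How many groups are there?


Input: abbaa
Scanning for consecutive runs:
  Group 1: 'a' x 1 (positions 0-0)
  Group 2: 'b' x 2 (positions 1-2)
  Group 3: 'a' x 2 (positions 3-4)
Total groups: 3

3


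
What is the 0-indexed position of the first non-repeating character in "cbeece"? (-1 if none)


Input: cbeece
Character frequencies:
  'b': 1
  'c': 2
  'e': 3
Scanning left to right for freq == 1:
  Position 0 ('c'): freq=2, skip
  Position 1 ('b'): unique! => answer = 1

1


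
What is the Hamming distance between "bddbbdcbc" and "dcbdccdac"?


Comparing "bddbbdcbc" and "dcbdccdac" position by position:
  Position 0: 'b' vs 'd' => differ
  Position 1: 'd' vs 'c' => differ
  Position 2: 'd' vs 'b' => differ
  Position 3: 'b' vs 'd' => differ
  Position 4: 'b' vs 'c' => differ
  Position 5: 'd' vs 'c' => differ
  Position 6: 'c' vs 'd' => differ
  Position 7: 'b' vs 'a' => differ
  Position 8: 'c' vs 'c' => same
Total differences (Hamming distance): 8

8


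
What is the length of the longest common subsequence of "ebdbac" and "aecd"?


LCS of "ebdbac" and "aecd"
DP table:
           a    e    c    d
      0    0    0    0    0
  e   0    0    1    1    1
  b   0    0    1    1    1
  d   0    0    1    1    2
  b   0    0    1    1    2
  a   0    1    1    1    2
  c   0    1    1    2    2
LCS length = dp[6][4] = 2

2


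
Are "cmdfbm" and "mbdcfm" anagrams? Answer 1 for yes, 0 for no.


Strings: "cmdfbm", "mbdcfm"
Sorted first:  bcdfmm
Sorted second: bcdfmm
Sorted forms match => anagrams

1


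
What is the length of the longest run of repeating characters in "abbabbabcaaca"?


Input: "abbabbabcaaca"
Scanning for longest run:
  Position 1 ('b'): new char, reset run to 1
  Position 2 ('b'): continues run of 'b', length=2
  Position 3 ('a'): new char, reset run to 1
  Position 4 ('b'): new char, reset run to 1
  Position 5 ('b'): continues run of 'b', length=2
  Position 6 ('a'): new char, reset run to 1
  Position 7 ('b'): new char, reset run to 1
  Position 8 ('c'): new char, reset run to 1
  Position 9 ('a'): new char, reset run to 1
  Position 10 ('a'): continues run of 'a', length=2
  Position 11 ('c'): new char, reset run to 1
  Position 12 ('a'): new char, reset run to 1
Longest run: 'b' with length 2

2


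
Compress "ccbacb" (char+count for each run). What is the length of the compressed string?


Input: ccbacb
Runs:
  'c' x 2 => "c2"
  'b' x 1 => "b1"
  'a' x 1 => "a1"
  'c' x 1 => "c1"
  'b' x 1 => "b1"
Compressed: "c2b1a1c1b1"
Compressed length: 10

10


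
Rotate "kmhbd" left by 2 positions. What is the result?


Input: "kmhbd", rotate left by 2
First 2 characters: "km"
Remaining characters: "hbd"
Concatenate remaining + first: "hbd" + "km" = "hbdkm"

hbdkm


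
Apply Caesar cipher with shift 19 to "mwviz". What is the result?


Caesar cipher: shift "mwviz" by 19
  'm' (pos 12) + 19 = pos 5 = 'f'
  'w' (pos 22) + 19 = pos 15 = 'p'
  'v' (pos 21) + 19 = pos 14 = 'o'
  'i' (pos 8) + 19 = pos 1 = 'b'
  'z' (pos 25) + 19 = pos 18 = 's'
Result: fpobs

fpobs


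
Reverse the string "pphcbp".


Input: pphcbp
Reading characters right to left:
  Position 5: 'p'
  Position 4: 'b'
  Position 3: 'c'
  Position 2: 'h'
  Position 1: 'p'
  Position 0: 'p'
Reversed: pbchpp

pbchpp


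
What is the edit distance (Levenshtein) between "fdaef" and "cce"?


Computing edit distance: "fdaef" -> "cce"
DP table:
           c    c    e
      0    1    2    3
  f   1    1    2    3
  d   2    2    2    3
  a   3    3    3    3
  e   4    4    4    3
  f   5    5    5    4
Edit distance = dp[5][3] = 4

4


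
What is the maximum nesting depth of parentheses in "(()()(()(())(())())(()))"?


Input: "(()()(()(())(())())(()))"
Tracking depth:
  Position 0 '(': depth becomes 1
  Position 1 '(': depth becomes 2
  Position 2 ')': depth becomes 1
  Position 3 '(': depth becomes 2
  Position 4 ')': depth becomes 1
  Position 5 '(': depth becomes 2
  Position 6 '(': depth becomes 3
  Position 7 ')': depth becomes 2
  Position 8 '(': depth becomes 3
  Position 9 '(': depth becomes 4
  Position 10 ')': depth becomes 3
  Position 11 ')': depth becomes 2
  Position 12 '(': depth becomes 3
  Position 13 '(': depth becomes 4
  Position 14 ')': depth becomes 3
  Position 15 ')': depth becomes 2
  Position 16 '(': depth becomes 3
  Position 17 ')': depth becomes 2
  Position 18 ')': depth becomes 1
  Position 19 '(': depth becomes 2
  Position 20 '(': depth becomes 3
  Position 21 ')': depth becomes 2
  Position 22 ')': depth becomes 1
  Position 23 ')': depth becomes 0
Maximum depth reached: 4

4


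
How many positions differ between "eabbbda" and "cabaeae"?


Comparing "eabbbda" and "cabaeae" position by position:
  Position 0: 'e' vs 'c' => DIFFER
  Position 1: 'a' vs 'a' => same
  Position 2: 'b' vs 'b' => same
  Position 3: 'b' vs 'a' => DIFFER
  Position 4: 'b' vs 'e' => DIFFER
  Position 5: 'd' vs 'a' => DIFFER
  Position 6: 'a' vs 'e' => DIFFER
Positions that differ: 5

5


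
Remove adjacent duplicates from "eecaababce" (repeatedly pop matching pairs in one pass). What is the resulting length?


Input: eecaababce
Stack-based adjacent duplicate removal:
  Read 'e': push. Stack: e
  Read 'e': matches stack top 'e' => pop. Stack: (empty)
  Read 'c': push. Stack: c
  Read 'a': push. Stack: ca
  Read 'a': matches stack top 'a' => pop. Stack: c
  Read 'b': push. Stack: cb
  Read 'a': push. Stack: cba
  Read 'b': push. Stack: cbab
  Read 'c': push. Stack: cbabc
  Read 'e': push. Stack: cbabce
Final stack: "cbabce" (length 6)

6


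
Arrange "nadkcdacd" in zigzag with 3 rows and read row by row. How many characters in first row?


Zigzag "nadkcdacd" into 3 rows:
Placing characters:
  'n' => row 0
  'a' => row 1
  'd' => row 2
  'k' => row 1
  'c' => row 0
  'd' => row 1
  'a' => row 2
  'c' => row 1
  'd' => row 0
Rows:
  Row 0: "ncd"
  Row 1: "akdc"
  Row 2: "da"
First row length: 3

3


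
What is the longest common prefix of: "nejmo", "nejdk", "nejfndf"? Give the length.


Words: nejmo, nejdk, nejfndf
  Position 0: all 'n' => match
  Position 1: all 'e' => match
  Position 2: all 'j' => match
  Position 3: ('m', 'd', 'f') => mismatch, stop
LCP = "nej" (length 3)

3


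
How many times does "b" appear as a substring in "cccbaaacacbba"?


Searching for "b" in "cccbaaacacbba"
Scanning each position:
  Position 0: "c" => no
  Position 1: "c" => no
  Position 2: "c" => no
  Position 3: "b" => MATCH
  Position 4: "a" => no
  Position 5: "a" => no
  Position 6: "a" => no
  Position 7: "c" => no
  Position 8: "a" => no
  Position 9: "c" => no
  Position 10: "b" => MATCH
  Position 11: "b" => MATCH
  Position 12: "a" => no
Total occurrences: 3

3


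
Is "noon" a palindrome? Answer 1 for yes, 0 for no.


Input: noon
Reversed: noon
  Compare pos 0 ('n') with pos 3 ('n'): match
  Compare pos 1 ('o') with pos 2 ('o'): match
Result: palindrome

1


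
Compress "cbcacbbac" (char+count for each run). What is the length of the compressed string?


Input: cbcacbbac
Runs:
  'c' x 1 => "c1"
  'b' x 1 => "b1"
  'c' x 1 => "c1"
  'a' x 1 => "a1"
  'c' x 1 => "c1"
  'b' x 2 => "b2"
  'a' x 1 => "a1"
  'c' x 1 => "c1"
Compressed: "c1b1c1a1c1b2a1c1"
Compressed length: 16

16


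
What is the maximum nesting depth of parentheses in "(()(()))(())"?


Input: "(()(()))(())"
Tracking depth:
  Position 0 '(': depth becomes 1
  Position 1 '(': depth becomes 2
  Position 2 ')': depth becomes 1
  Position 3 '(': depth becomes 2
  Position 4 '(': depth becomes 3
  Position 5 ')': depth becomes 2
  Position 6 ')': depth becomes 1
  Position 7 ')': depth becomes 0
  Position 8 '(': depth becomes 1
  Position 9 '(': depth becomes 2
  Position 10 ')': depth becomes 1
  Position 11 ')': depth becomes 0
Maximum depth reached: 3

3


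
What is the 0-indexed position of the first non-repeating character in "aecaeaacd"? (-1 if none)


Input: aecaeaacd
Character frequencies:
  'a': 4
  'c': 2
  'd': 1
  'e': 2
Scanning left to right for freq == 1:
  Position 0 ('a'): freq=4, skip
  Position 1 ('e'): freq=2, skip
  Position 2 ('c'): freq=2, skip
  Position 3 ('a'): freq=4, skip
  Position 4 ('e'): freq=2, skip
  Position 5 ('a'): freq=4, skip
  Position 6 ('a'): freq=4, skip
  Position 7 ('c'): freq=2, skip
  Position 8 ('d'): unique! => answer = 8

8


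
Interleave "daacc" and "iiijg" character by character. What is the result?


Interleaving "daacc" and "iiijg":
  Position 0: 'd' from first, 'i' from second => "di"
  Position 1: 'a' from first, 'i' from second => "ai"
  Position 2: 'a' from first, 'i' from second => "ai"
  Position 3: 'c' from first, 'j' from second => "cj"
  Position 4: 'c' from first, 'g' from second => "cg"
Result: diaiaicjcg

diaiaicjcg


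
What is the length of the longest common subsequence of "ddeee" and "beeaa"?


LCS of "ddeee" and "beeaa"
DP table:
           b    e    e    a    a
      0    0    0    0    0    0
  d   0    0    0    0    0    0
  d   0    0    0    0    0    0
  e   0    0    1    1    1    1
  e   0    0    1    2    2    2
  e   0    0    1    2    2    2
LCS length = dp[5][5] = 2

2


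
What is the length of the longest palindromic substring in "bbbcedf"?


Input: "bbbcedf"
Checking substrings for palindromes:
  [0:3] "bbb" (len 3) => palindrome
  [0:2] "bb" (len 2) => palindrome
  [1:3] "bb" (len 2) => palindrome
Longest palindromic substring: "bbb" with length 3

3


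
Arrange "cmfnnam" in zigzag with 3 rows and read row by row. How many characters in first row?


Zigzag "cmfnnam" into 3 rows:
Placing characters:
  'c' => row 0
  'm' => row 1
  'f' => row 2
  'n' => row 1
  'n' => row 0
  'a' => row 1
  'm' => row 2
Rows:
  Row 0: "cn"
  Row 1: "mna"
  Row 2: "fm"
First row length: 2

2


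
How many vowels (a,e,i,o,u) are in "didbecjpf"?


Input: didbecjpf
Checking each character:
  'd' at position 0: consonant
  'i' at position 1: vowel (running total: 1)
  'd' at position 2: consonant
  'b' at position 3: consonant
  'e' at position 4: vowel (running total: 2)
  'c' at position 5: consonant
  'j' at position 6: consonant
  'p' at position 7: consonant
  'f' at position 8: consonant
Total vowels: 2

2


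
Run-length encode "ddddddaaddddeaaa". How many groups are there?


Input: ddddddaaddddeaaa
Scanning for consecutive runs:
  Group 1: 'd' x 6 (positions 0-5)
  Group 2: 'a' x 2 (positions 6-7)
  Group 3: 'd' x 4 (positions 8-11)
  Group 4: 'e' x 1 (positions 12-12)
  Group 5: 'a' x 3 (positions 13-15)
Total groups: 5

5


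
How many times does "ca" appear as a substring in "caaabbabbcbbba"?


Searching for "ca" in "caaabbabbcbbba"
Scanning each position:
  Position 0: "ca" => MATCH
  Position 1: "aa" => no
  Position 2: "aa" => no
  Position 3: "ab" => no
  Position 4: "bb" => no
  Position 5: "ba" => no
  Position 6: "ab" => no
  Position 7: "bb" => no
  Position 8: "bc" => no
  Position 9: "cb" => no
  Position 10: "bb" => no
  Position 11: "bb" => no
  Position 12: "ba" => no
Total occurrences: 1

1


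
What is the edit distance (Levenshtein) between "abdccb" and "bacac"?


Computing edit distance: "abdccb" -> "bacac"
DP table:
           b    a    c    a    c
      0    1    2    3    4    5
  a   1    1    1    2    3    4
  b   2    1    2    2    3    4
  d   3    2    2    3    3    4
  c   4    3    3    2    3    3
  c   5    4    4    3    3    3
  b   6    5    5    4    4    4
Edit distance = dp[6][5] = 4

4


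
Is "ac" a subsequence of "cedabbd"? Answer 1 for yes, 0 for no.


Check if "ac" is a subsequence of "cedabbd"
Greedy scan:
  Position 0 ('c'): no match needed
  Position 1 ('e'): no match needed
  Position 2 ('d'): no match needed
  Position 3 ('a'): matches sub[0] = 'a'
  Position 4 ('b'): no match needed
  Position 5 ('b'): no match needed
  Position 6 ('d'): no match needed
Only matched 1/2 characters => not a subsequence

0


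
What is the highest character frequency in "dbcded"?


Input: dbcded
Character counts:
  'b': 1
  'c': 1
  'd': 3
  'e': 1
Maximum frequency: 3

3


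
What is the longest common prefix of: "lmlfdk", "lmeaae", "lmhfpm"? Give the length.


Words: lmlfdk, lmeaae, lmhfpm
  Position 0: all 'l' => match
  Position 1: all 'm' => match
  Position 2: ('l', 'e', 'h') => mismatch, stop
LCP = "lm" (length 2)

2


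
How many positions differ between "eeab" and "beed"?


Comparing "eeab" and "beed" position by position:
  Position 0: 'e' vs 'b' => DIFFER
  Position 1: 'e' vs 'e' => same
  Position 2: 'a' vs 'e' => DIFFER
  Position 3: 'b' vs 'd' => DIFFER
Positions that differ: 3

3


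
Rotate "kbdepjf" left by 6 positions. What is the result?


Input: "kbdepjf", rotate left by 6
First 6 characters: "kbdepj"
Remaining characters: "f"
Concatenate remaining + first: "f" + "kbdepj" = "fkbdepj"

fkbdepj


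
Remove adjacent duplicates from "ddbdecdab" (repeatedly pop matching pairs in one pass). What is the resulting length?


Input: ddbdecdab
Stack-based adjacent duplicate removal:
  Read 'd': push. Stack: d
  Read 'd': matches stack top 'd' => pop. Stack: (empty)
  Read 'b': push. Stack: b
  Read 'd': push. Stack: bd
  Read 'e': push. Stack: bde
  Read 'c': push. Stack: bdec
  Read 'd': push. Stack: bdecd
  Read 'a': push. Stack: bdecda
  Read 'b': push. Stack: bdecdab
Final stack: "bdecdab" (length 7)

7


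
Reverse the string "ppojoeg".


Input: ppojoeg
Reading characters right to left:
  Position 6: 'g'
  Position 5: 'e'
  Position 4: 'o'
  Position 3: 'j'
  Position 2: 'o'
  Position 1: 'p'
  Position 0: 'p'
Reversed: geojopp

geojopp


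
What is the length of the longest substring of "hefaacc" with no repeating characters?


Input: "hefaacc"
Sliding window (track last position of each char):
  Position 0 ('h'): window [0,0] length 1 -- new best
  Position 1 ('e'): window [0,1] length 2 -- new best
  Position 2 ('f'): window [0,2] length 3 -- new best
  Position 3 ('a'): window [0,3] length 4 -- new best
  Position 4 ('a'): repeat (last at 3), move window start to 4
  Position 4 ('a'): window [4,4] length 1
  Position 5 ('c'): window [4,5] length 2
  Position 6 ('c'): repeat (last at 5), move window start to 6
  Position 6 ('c'): window [6,6] length 1
Longest substring with no repeats: "hefa" with length 4

4


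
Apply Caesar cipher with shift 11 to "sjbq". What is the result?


Caesar cipher: shift "sjbq" by 11
  's' (pos 18) + 11 = pos 3 = 'd'
  'j' (pos 9) + 11 = pos 20 = 'u'
  'b' (pos 1) + 11 = pos 12 = 'm'
  'q' (pos 16) + 11 = pos 1 = 'b'
Result: dumb

dumb


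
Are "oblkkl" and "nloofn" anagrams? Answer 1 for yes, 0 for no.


Strings: "oblkkl", "nloofn"
Sorted first:  bkkllo
Sorted second: flnnoo
Differ at position 0: 'b' vs 'f' => not anagrams

0


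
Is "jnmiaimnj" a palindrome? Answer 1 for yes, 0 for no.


Input: jnmiaimnj
Reversed: jnmiaimnj
  Compare pos 0 ('j') with pos 8 ('j'): match
  Compare pos 1 ('n') with pos 7 ('n'): match
  Compare pos 2 ('m') with pos 6 ('m'): match
  Compare pos 3 ('i') with pos 5 ('i'): match
Result: palindrome

1


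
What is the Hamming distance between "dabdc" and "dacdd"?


Comparing "dabdc" and "dacdd" position by position:
  Position 0: 'd' vs 'd' => same
  Position 1: 'a' vs 'a' => same
  Position 2: 'b' vs 'c' => differ
  Position 3: 'd' vs 'd' => same
  Position 4: 'c' vs 'd' => differ
Total differences (Hamming distance): 2

2


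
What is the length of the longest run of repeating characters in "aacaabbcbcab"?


Input: "aacaabbcbcab"
Scanning for longest run:
  Position 1 ('a'): continues run of 'a', length=2
  Position 2 ('c'): new char, reset run to 1
  Position 3 ('a'): new char, reset run to 1
  Position 4 ('a'): continues run of 'a', length=2
  Position 5 ('b'): new char, reset run to 1
  Position 6 ('b'): continues run of 'b', length=2
  Position 7 ('c'): new char, reset run to 1
  Position 8 ('b'): new char, reset run to 1
  Position 9 ('c'): new char, reset run to 1
  Position 10 ('a'): new char, reset run to 1
  Position 11 ('b'): new char, reset run to 1
Longest run: 'a' with length 2

2


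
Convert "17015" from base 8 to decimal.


Input: "17015" in base 8
Positional expansion:
  Digit '1' (value 1) x 8^4 = 4096
  Digit '7' (value 7) x 8^3 = 3584
  Digit '0' (value 0) x 8^2 = 0
  Digit '1' (value 1) x 8^1 = 8
  Digit '5' (value 5) x 8^0 = 5
Sum = 7693

7693


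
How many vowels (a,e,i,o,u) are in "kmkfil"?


Input: kmkfil
Checking each character:
  'k' at position 0: consonant
  'm' at position 1: consonant
  'k' at position 2: consonant
  'f' at position 3: consonant
  'i' at position 4: vowel (running total: 1)
  'l' at position 5: consonant
Total vowels: 1

1


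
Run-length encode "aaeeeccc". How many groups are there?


Input: aaeeeccc
Scanning for consecutive runs:
  Group 1: 'a' x 2 (positions 0-1)
  Group 2: 'e' x 3 (positions 2-4)
  Group 3: 'c' x 3 (positions 5-7)
Total groups: 3

3


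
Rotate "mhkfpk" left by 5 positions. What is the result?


Input: "mhkfpk", rotate left by 5
First 5 characters: "mhkfp"
Remaining characters: "k"
Concatenate remaining + first: "k" + "mhkfp" = "kmhkfp"

kmhkfp


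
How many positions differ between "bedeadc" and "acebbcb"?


Comparing "bedeadc" and "acebbcb" position by position:
  Position 0: 'b' vs 'a' => DIFFER
  Position 1: 'e' vs 'c' => DIFFER
  Position 2: 'd' vs 'e' => DIFFER
  Position 3: 'e' vs 'b' => DIFFER
  Position 4: 'a' vs 'b' => DIFFER
  Position 5: 'd' vs 'c' => DIFFER
  Position 6: 'c' vs 'b' => DIFFER
Positions that differ: 7

7


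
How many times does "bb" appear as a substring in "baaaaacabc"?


Searching for "bb" in "baaaaacabc"
Scanning each position:
  Position 0: "ba" => no
  Position 1: "aa" => no
  Position 2: "aa" => no
  Position 3: "aa" => no
  Position 4: "aa" => no
  Position 5: "ac" => no
  Position 6: "ca" => no
  Position 7: "ab" => no
  Position 8: "bc" => no
Total occurrences: 0

0


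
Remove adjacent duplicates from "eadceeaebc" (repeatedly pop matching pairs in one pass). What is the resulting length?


Input: eadceeaebc
Stack-based adjacent duplicate removal:
  Read 'e': push. Stack: e
  Read 'a': push. Stack: ea
  Read 'd': push. Stack: ead
  Read 'c': push. Stack: eadc
  Read 'e': push. Stack: eadce
  Read 'e': matches stack top 'e' => pop. Stack: eadc
  Read 'a': push. Stack: eadca
  Read 'e': push. Stack: eadcae
  Read 'b': push. Stack: eadcaeb
  Read 'c': push. Stack: eadcaebc
Final stack: "eadcaebc" (length 8)

8


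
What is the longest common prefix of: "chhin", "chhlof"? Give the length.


Words: chhin, chhlof
  Position 0: all 'c' => match
  Position 1: all 'h' => match
  Position 2: all 'h' => match
  Position 3: ('i', 'l') => mismatch, stop
LCP = "chh" (length 3)

3


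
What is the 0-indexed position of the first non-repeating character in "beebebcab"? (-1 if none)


Input: beebebcab
Character frequencies:
  'a': 1
  'b': 4
  'c': 1
  'e': 3
Scanning left to right for freq == 1:
  Position 0 ('b'): freq=4, skip
  Position 1 ('e'): freq=3, skip
  Position 2 ('e'): freq=3, skip
  Position 3 ('b'): freq=4, skip
  Position 4 ('e'): freq=3, skip
  Position 5 ('b'): freq=4, skip
  Position 6 ('c'): unique! => answer = 6

6


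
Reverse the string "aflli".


Input: aflli
Reading characters right to left:
  Position 4: 'i'
  Position 3: 'l'
  Position 2: 'l'
  Position 1: 'f'
  Position 0: 'a'
Reversed: illfa

illfa


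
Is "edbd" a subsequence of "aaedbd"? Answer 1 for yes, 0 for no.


Check if "edbd" is a subsequence of "aaedbd"
Greedy scan:
  Position 0 ('a'): no match needed
  Position 1 ('a'): no match needed
  Position 2 ('e'): matches sub[0] = 'e'
  Position 3 ('d'): matches sub[1] = 'd'
  Position 4 ('b'): matches sub[2] = 'b'
  Position 5 ('d'): matches sub[3] = 'd'
All 4 characters matched => is a subsequence

1


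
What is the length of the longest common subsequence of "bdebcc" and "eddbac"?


LCS of "bdebcc" and "eddbac"
DP table:
           e    d    d    b    a    c
      0    0    0    0    0    0    0
  b   0    0    0    0    1    1    1
  d   0    0    1    1    1    1    1
  e   0    1    1    1    1    1    1
  b   0    1    1    1    2    2    2
  c   0    1    1    1    2    2    3
  c   0    1    1    1    2    2    3
LCS length = dp[6][6] = 3

3


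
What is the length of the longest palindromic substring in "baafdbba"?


Input: "baafdbba"
Checking substrings for palindromes:
  [1:3] "aa" (len 2) => palindrome
  [5:7] "bb" (len 2) => palindrome
Longest palindromic substring: "aa" with length 2

2


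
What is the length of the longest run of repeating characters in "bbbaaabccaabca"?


Input: "bbbaaabccaabca"
Scanning for longest run:
  Position 1 ('b'): continues run of 'b', length=2
  Position 2 ('b'): continues run of 'b', length=3
  Position 3 ('a'): new char, reset run to 1
  Position 4 ('a'): continues run of 'a', length=2
  Position 5 ('a'): continues run of 'a', length=3
  Position 6 ('b'): new char, reset run to 1
  Position 7 ('c'): new char, reset run to 1
  Position 8 ('c'): continues run of 'c', length=2
  Position 9 ('a'): new char, reset run to 1
  Position 10 ('a'): continues run of 'a', length=2
  Position 11 ('b'): new char, reset run to 1
  Position 12 ('c'): new char, reset run to 1
  Position 13 ('a'): new char, reset run to 1
Longest run: 'b' with length 3

3


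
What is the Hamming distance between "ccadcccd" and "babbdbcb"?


Comparing "ccadcccd" and "babbdbcb" position by position:
  Position 0: 'c' vs 'b' => differ
  Position 1: 'c' vs 'a' => differ
  Position 2: 'a' vs 'b' => differ
  Position 3: 'd' vs 'b' => differ
  Position 4: 'c' vs 'd' => differ
  Position 5: 'c' vs 'b' => differ
  Position 6: 'c' vs 'c' => same
  Position 7: 'd' vs 'b' => differ
Total differences (Hamming distance): 7

7


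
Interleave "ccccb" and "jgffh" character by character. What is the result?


Interleaving "ccccb" and "jgffh":
  Position 0: 'c' from first, 'j' from second => "cj"
  Position 1: 'c' from first, 'g' from second => "cg"
  Position 2: 'c' from first, 'f' from second => "cf"
  Position 3: 'c' from first, 'f' from second => "cf"
  Position 4: 'b' from first, 'h' from second => "bh"
Result: cjcgcfcfbh

cjcgcfcfbh


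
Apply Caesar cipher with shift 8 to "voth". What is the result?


Caesar cipher: shift "voth" by 8
  'v' (pos 21) + 8 = pos 3 = 'd'
  'o' (pos 14) + 8 = pos 22 = 'w'
  't' (pos 19) + 8 = pos 1 = 'b'
  'h' (pos 7) + 8 = pos 15 = 'p'
Result: dwbp

dwbp


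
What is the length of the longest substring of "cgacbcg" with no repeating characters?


Input: "cgacbcg"
Sliding window (track last position of each char):
  Position 0 ('c'): window [0,0] length 1 -- new best
  Position 1 ('g'): window [0,1] length 2 -- new best
  Position 2 ('a'): window [0,2] length 3 -- new best
  Position 3 ('c'): repeat (last at 0), move window start to 1
  Position 3 ('c'): window [1,3] length 3
  Position 4 ('b'): window [1,4] length 4 -- new best
  Position 5 ('c'): repeat (last at 3), move window start to 4
  Position 5 ('c'): window [4,5] length 2
  Position 6 ('g'): window [4,6] length 3
Longest substring with no repeats: "gacb" with length 4

4


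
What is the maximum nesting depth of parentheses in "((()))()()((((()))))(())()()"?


Input: "((()))()()((((()))))(())()()"
Tracking depth:
  Position 0 '(': depth becomes 1
  Position 1 '(': depth becomes 2
  Position 2 '(': depth becomes 3
  Position 3 ')': depth becomes 2
  Position 4 ')': depth becomes 1
  Position 5 ')': depth becomes 0
  Position 6 '(': depth becomes 1
  Position 7 ')': depth becomes 0
  Position 8 '(': depth becomes 1
  Position 9 ')': depth becomes 0
  Position 10 '(': depth becomes 1
  Position 11 '(': depth becomes 2
  Position 12 '(': depth becomes 3
  Position 13 '(': depth becomes 4
  Position 14 '(': depth becomes 5
  Position 15 ')': depth becomes 4
  Position 16 ')': depth becomes 3
  Position 17 ')': depth becomes 2
  Position 18 ')': depth becomes 1
  Position 19 ')': depth becomes 0
  Position 20 '(': depth becomes 1
  Position 21 '(': depth becomes 2
  Position 22 ')': depth becomes 1
  Position 23 ')': depth becomes 0
  Position 24 '(': depth becomes 1
  Position 25 ')': depth becomes 0
  Position 26 '(': depth becomes 1
  Position 27 ')': depth becomes 0
Maximum depth reached: 5

5


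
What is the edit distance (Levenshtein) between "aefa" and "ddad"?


Computing edit distance: "aefa" -> "ddad"
DP table:
           d    d    a    d
      0    1    2    3    4
  a   1    1    2    2    3
  e   2    2    2    3    3
  f   3    3    3    3    4
  a   4    4    4    3    4
Edit distance = dp[4][4] = 4

4


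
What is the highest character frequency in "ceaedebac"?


Input: ceaedebac
Character counts:
  'a': 2
  'b': 1
  'c': 2
  'd': 1
  'e': 3
Maximum frequency: 3

3


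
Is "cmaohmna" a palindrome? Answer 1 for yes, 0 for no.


Input: cmaohmna
Reversed: anmhoamc
  Compare pos 0 ('c') with pos 7 ('a'): MISMATCH
  Compare pos 1 ('m') with pos 6 ('n'): MISMATCH
  Compare pos 2 ('a') with pos 5 ('m'): MISMATCH
  Compare pos 3 ('o') with pos 4 ('h'): MISMATCH
Result: not a palindrome

0


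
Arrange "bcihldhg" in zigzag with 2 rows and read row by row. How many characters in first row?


Zigzag "bcihldhg" into 2 rows:
Placing characters:
  'b' => row 0
  'c' => row 1
  'i' => row 0
  'h' => row 1
  'l' => row 0
  'd' => row 1
  'h' => row 0
  'g' => row 1
Rows:
  Row 0: "bilh"
  Row 1: "chdg"
First row length: 4

4


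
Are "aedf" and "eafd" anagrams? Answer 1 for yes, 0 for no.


Strings: "aedf", "eafd"
Sorted first:  adef
Sorted second: adef
Sorted forms match => anagrams

1


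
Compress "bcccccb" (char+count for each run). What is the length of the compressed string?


Input: bcccccb
Runs:
  'b' x 1 => "b1"
  'c' x 5 => "c5"
  'b' x 1 => "b1"
Compressed: "b1c5b1"
Compressed length: 6

6


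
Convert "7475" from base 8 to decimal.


Input: "7475" in base 8
Positional expansion:
  Digit '7' (value 7) x 8^3 = 3584
  Digit '4' (value 4) x 8^2 = 256
  Digit '7' (value 7) x 8^1 = 56
  Digit '5' (value 5) x 8^0 = 5
Sum = 3901

3901


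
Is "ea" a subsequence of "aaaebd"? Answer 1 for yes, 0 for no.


Check if "ea" is a subsequence of "aaaebd"
Greedy scan:
  Position 0 ('a'): no match needed
  Position 1 ('a'): no match needed
  Position 2 ('a'): no match needed
  Position 3 ('e'): matches sub[0] = 'e'
  Position 4 ('b'): no match needed
  Position 5 ('d'): no match needed
Only matched 1/2 characters => not a subsequence

0


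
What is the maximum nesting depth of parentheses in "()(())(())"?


Input: "()(())(())"
Tracking depth:
  Position 0 '(': depth becomes 1
  Position 1 ')': depth becomes 0
  Position 2 '(': depth becomes 1
  Position 3 '(': depth becomes 2
  Position 4 ')': depth becomes 1
  Position 5 ')': depth becomes 0
  Position 6 '(': depth becomes 1
  Position 7 '(': depth becomes 2
  Position 8 ')': depth becomes 1
  Position 9 ')': depth becomes 0
Maximum depth reached: 2

2


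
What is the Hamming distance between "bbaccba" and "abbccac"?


Comparing "bbaccba" and "abbccac" position by position:
  Position 0: 'b' vs 'a' => differ
  Position 1: 'b' vs 'b' => same
  Position 2: 'a' vs 'b' => differ
  Position 3: 'c' vs 'c' => same
  Position 4: 'c' vs 'c' => same
  Position 5: 'b' vs 'a' => differ
  Position 6: 'a' vs 'c' => differ
Total differences (Hamming distance): 4

4


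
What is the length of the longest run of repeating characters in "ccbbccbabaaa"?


Input: "ccbbccbabaaa"
Scanning for longest run:
  Position 1 ('c'): continues run of 'c', length=2
  Position 2 ('b'): new char, reset run to 1
  Position 3 ('b'): continues run of 'b', length=2
  Position 4 ('c'): new char, reset run to 1
  Position 5 ('c'): continues run of 'c', length=2
  Position 6 ('b'): new char, reset run to 1
  Position 7 ('a'): new char, reset run to 1
  Position 8 ('b'): new char, reset run to 1
  Position 9 ('a'): new char, reset run to 1
  Position 10 ('a'): continues run of 'a', length=2
  Position 11 ('a'): continues run of 'a', length=3
Longest run: 'a' with length 3

3


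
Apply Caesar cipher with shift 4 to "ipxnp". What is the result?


Caesar cipher: shift "ipxnp" by 4
  'i' (pos 8) + 4 = pos 12 = 'm'
  'p' (pos 15) + 4 = pos 19 = 't'
  'x' (pos 23) + 4 = pos 1 = 'b'
  'n' (pos 13) + 4 = pos 17 = 'r'
  'p' (pos 15) + 4 = pos 19 = 't'
Result: mtbrt

mtbrt


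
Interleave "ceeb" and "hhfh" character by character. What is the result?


Interleaving "ceeb" and "hhfh":
  Position 0: 'c' from first, 'h' from second => "ch"
  Position 1: 'e' from first, 'h' from second => "eh"
  Position 2: 'e' from first, 'f' from second => "ef"
  Position 3: 'b' from first, 'h' from second => "bh"
Result: chehefbh

chehefbh


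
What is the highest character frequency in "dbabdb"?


Input: dbabdb
Character counts:
  'a': 1
  'b': 3
  'd': 2
Maximum frequency: 3

3


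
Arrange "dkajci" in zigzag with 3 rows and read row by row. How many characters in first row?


Zigzag "dkajci" into 3 rows:
Placing characters:
  'd' => row 0
  'k' => row 1
  'a' => row 2
  'j' => row 1
  'c' => row 0
  'i' => row 1
Rows:
  Row 0: "dc"
  Row 1: "kji"
  Row 2: "a"
First row length: 2

2


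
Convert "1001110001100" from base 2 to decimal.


Input: "1001110001100" in base 2
Positional expansion:
  Digit '1' (value 1) x 2^12 = 4096
  Digit '0' (value 0) x 2^11 = 0
  Digit '0' (value 0) x 2^10 = 0
  Digit '1' (value 1) x 2^9 = 512
  Digit '1' (value 1) x 2^8 = 256
  Digit '1' (value 1) x 2^7 = 128
  Digit '0' (value 0) x 2^6 = 0
  Digit '0' (value 0) x 2^5 = 0
  Digit '0' (value 0) x 2^4 = 0
  Digit '1' (value 1) x 2^3 = 8
  Digit '1' (value 1) x 2^2 = 4
  Digit '0' (value 0) x 2^1 = 0
  Digit '0' (value 0) x 2^0 = 0
Sum = 5004

5004


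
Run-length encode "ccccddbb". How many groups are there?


Input: ccccddbb
Scanning for consecutive runs:
  Group 1: 'c' x 4 (positions 0-3)
  Group 2: 'd' x 2 (positions 4-5)
  Group 3: 'b' x 2 (positions 6-7)
Total groups: 3

3


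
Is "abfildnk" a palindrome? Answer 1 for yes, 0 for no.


Input: abfildnk
Reversed: kndlifba
  Compare pos 0 ('a') with pos 7 ('k'): MISMATCH
  Compare pos 1 ('b') with pos 6 ('n'): MISMATCH
  Compare pos 2 ('f') with pos 5 ('d'): MISMATCH
  Compare pos 3 ('i') with pos 4 ('l'): MISMATCH
Result: not a palindrome

0


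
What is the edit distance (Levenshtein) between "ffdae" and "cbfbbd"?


Computing edit distance: "ffdae" -> "cbfbbd"
DP table:
           c    b    f    b    b    d
      0    1    2    3    4    5    6
  f   1    1    2    2    3    4    5
  f   2    2    2    2    3    4    5
  d   3    3    3    3    3    4    4
  a   4    4    4    4    4    4    5
  e   5    5    5    5    5    5    5
Edit distance = dp[5][6] = 5

5


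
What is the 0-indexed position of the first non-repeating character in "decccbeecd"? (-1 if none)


Input: decccbeecd
Character frequencies:
  'b': 1
  'c': 4
  'd': 2
  'e': 3
Scanning left to right for freq == 1:
  Position 0 ('d'): freq=2, skip
  Position 1 ('e'): freq=3, skip
  Position 2 ('c'): freq=4, skip
  Position 3 ('c'): freq=4, skip
  Position 4 ('c'): freq=4, skip
  Position 5 ('b'): unique! => answer = 5

5


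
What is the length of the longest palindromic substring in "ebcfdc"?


Input: "ebcfdc"
Checking substrings for palindromes:
  No multi-char palindromic substrings found
Longest palindromic substring: "e" with length 1

1


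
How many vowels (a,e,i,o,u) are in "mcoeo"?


Input: mcoeo
Checking each character:
  'm' at position 0: consonant
  'c' at position 1: consonant
  'o' at position 2: vowel (running total: 1)
  'e' at position 3: vowel (running total: 2)
  'o' at position 4: vowel (running total: 3)
Total vowels: 3

3


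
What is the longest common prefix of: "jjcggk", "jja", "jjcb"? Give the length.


Words: jjcggk, jja, jjcb
  Position 0: all 'j' => match
  Position 1: all 'j' => match
  Position 2: ('c', 'a', 'c') => mismatch, stop
LCP = "jj" (length 2)

2


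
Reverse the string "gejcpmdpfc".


Input: gejcpmdpfc
Reading characters right to left:
  Position 9: 'c'
  Position 8: 'f'
  Position 7: 'p'
  Position 6: 'd'
  Position 5: 'm'
  Position 4: 'p'
  Position 3: 'c'
  Position 2: 'j'
  Position 1: 'e'
  Position 0: 'g'
Reversed: cfpdmpcjeg

cfpdmpcjeg


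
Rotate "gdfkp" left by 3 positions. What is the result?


Input: "gdfkp", rotate left by 3
First 3 characters: "gdf"
Remaining characters: "kp"
Concatenate remaining + first: "kp" + "gdf" = "kpgdf"

kpgdf


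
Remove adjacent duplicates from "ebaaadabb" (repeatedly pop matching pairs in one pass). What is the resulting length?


Input: ebaaadabb
Stack-based adjacent duplicate removal:
  Read 'e': push. Stack: e
  Read 'b': push. Stack: eb
  Read 'a': push. Stack: eba
  Read 'a': matches stack top 'a' => pop. Stack: eb
  Read 'a': push. Stack: eba
  Read 'd': push. Stack: ebad
  Read 'a': push. Stack: ebada
  Read 'b': push. Stack: ebadab
  Read 'b': matches stack top 'b' => pop. Stack: ebada
Final stack: "ebada" (length 5)

5


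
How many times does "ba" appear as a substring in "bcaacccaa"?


Searching for "ba" in "bcaacccaa"
Scanning each position:
  Position 0: "bc" => no
  Position 1: "ca" => no
  Position 2: "aa" => no
  Position 3: "ac" => no
  Position 4: "cc" => no
  Position 5: "cc" => no
  Position 6: "ca" => no
  Position 7: "aa" => no
Total occurrences: 0

0


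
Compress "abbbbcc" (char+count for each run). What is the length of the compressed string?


Input: abbbbcc
Runs:
  'a' x 1 => "a1"
  'b' x 4 => "b4"
  'c' x 2 => "c2"
Compressed: "a1b4c2"
Compressed length: 6

6


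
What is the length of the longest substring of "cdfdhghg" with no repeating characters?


Input: "cdfdhghg"
Sliding window (track last position of each char):
  Position 0 ('c'): window [0,0] length 1 -- new best
  Position 1 ('d'): window [0,1] length 2 -- new best
  Position 2 ('f'): window [0,2] length 3 -- new best
  Position 3 ('d'): repeat (last at 1), move window start to 2
  Position 3 ('d'): window [2,3] length 2
  Position 4 ('h'): window [2,4] length 3
  Position 5 ('g'): window [2,5] length 4 -- new best
  Position 6 ('h'): repeat (last at 4), move window start to 5
  Position 6 ('h'): window [5,6] length 2
  Position 7 ('g'): repeat (last at 5), move window start to 6
  Position 7 ('g'): window [6,7] length 2
Longest substring with no repeats: "fdhg" with length 4

4


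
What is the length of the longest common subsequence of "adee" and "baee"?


LCS of "adee" and "baee"
DP table:
           b    a    e    e
      0    0    0    0    0
  a   0    0    1    1    1
  d   0    0    1    1    1
  e   0    0    1    2    2
  e   0    0    1    2    3
LCS length = dp[4][4] = 3

3


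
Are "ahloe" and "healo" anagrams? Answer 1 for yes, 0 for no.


Strings: "ahloe", "healo"
Sorted first:  aehlo
Sorted second: aehlo
Sorted forms match => anagrams

1


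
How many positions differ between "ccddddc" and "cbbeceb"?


Comparing "ccddddc" and "cbbeceb" position by position:
  Position 0: 'c' vs 'c' => same
  Position 1: 'c' vs 'b' => DIFFER
  Position 2: 'd' vs 'b' => DIFFER
  Position 3: 'd' vs 'e' => DIFFER
  Position 4: 'd' vs 'c' => DIFFER
  Position 5: 'd' vs 'e' => DIFFER
  Position 6: 'c' vs 'b' => DIFFER
Positions that differ: 6

6


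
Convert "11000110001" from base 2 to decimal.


Input: "11000110001" in base 2
Positional expansion:
  Digit '1' (value 1) x 2^10 = 1024
  Digit '1' (value 1) x 2^9 = 512
  Digit '0' (value 0) x 2^8 = 0
  Digit '0' (value 0) x 2^7 = 0
  Digit '0' (value 0) x 2^6 = 0
  Digit '1' (value 1) x 2^5 = 32
  Digit '1' (value 1) x 2^4 = 16
  Digit '0' (value 0) x 2^3 = 0
  Digit '0' (value 0) x 2^2 = 0
  Digit '0' (value 0) x 2^1 = 0
  Digit '1' (value 1) x 2^0 = 1
Sum = 1585

1585


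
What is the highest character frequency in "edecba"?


Input: edecba
Character counts:
  'a': 1
  'b': 1
  'c': 1
  'd': 1
  'e': 2
Maximum frequency: 2

2


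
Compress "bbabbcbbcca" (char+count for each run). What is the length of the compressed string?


Input: bbabbcbbcca
Runs:
  'b' x 2 => "b2"
  'a' x 1 => "a1"
  'b' x 2 => "b2"
  'c' x 1 => "c1"
  'b' x 2 => "b2"
  'c' x 2 => "c2"
  'a' x 1 => "a1"
Compressed: "b2a1b2c1b2c2a1"
Compressed length: 14

14


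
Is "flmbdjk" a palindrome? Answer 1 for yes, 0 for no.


Input: flmbdjk
Reversed: kjdbmlf
  Compare pos 0 ('f') with pos 6 ('k'): MISMATCH
  Compare pos 1 ('l') with pos 5 ('j'): MISMATCH
  Compare pos 2 ('m') with pos 4 ('d'): MISMATCH
Result: not a palindrome

0


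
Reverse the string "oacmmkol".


Input: oacmmkol
Reading characters right to left:
  Position 7: 'l'
  Position 6: 'o'
  Position 5: 'k'
  Position 4: 'm'
  Position 3: 'm'
  Position 2: 'c'
  Position 1: 'a'
  Position 0: 'o'
Reversed: lokmmcao

lokmmcao


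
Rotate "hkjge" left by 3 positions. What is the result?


Input: "hkjge", rotate left by 3
First 3 characters: "hkj"
Remaining characters: "ge"
Concatenate remaining + first: "ge" + "hkj" = "gehkj"

gehkj


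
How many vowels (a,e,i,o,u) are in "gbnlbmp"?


Input: gbnlbmp
Checking each character:
  'g' at position 0: consonant
  'b' at position 1: consonant
  'n' at position 2: consonant
  'l' at position 3: consonant
  'b' at position 4: consonant
  'm' at position 5: consonant
  'p' at position 6: consonant
Total vowels: 0

0


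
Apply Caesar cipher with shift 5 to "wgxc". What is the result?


Caesar cipher: shift "wgxc" by 5
  'w' (pos 22) + 5 = pos 1 = 'b'
  'g' (pos 6) + 5 = pos 11 = 'l'
  'x' (pos 23) + 5 = pos 2 = 'c'
  'c' (pos 2) + 5 = pos 7 = 'h'
Result: blch

blch


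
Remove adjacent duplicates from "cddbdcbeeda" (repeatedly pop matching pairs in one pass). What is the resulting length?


Input: cddbdcbeeda
Stack-based adjacent duplicate removal:
  Read 'c': push. Stack: c
  Read 'd': push. Stack: cd
  Read 'd': matches stack top 'd' => pop. Stack: c
  Read 'b': push. Stack: cb
  Read 'd': push. Stack: cbd
  Read 'c': push. Stack: cbdc
  Read 'b': push. Stack: cbdcb
  Read 'e': push. Stack: cbdcbe
  Read 'e': matches stack top 'e' => pop. Stack: cbdcb
  Read 'd': push. Stack: cbdcbd
  Read 'a': push. Stack: cbdcbda
Final stack: "cbdcbda" (length 7)

7
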